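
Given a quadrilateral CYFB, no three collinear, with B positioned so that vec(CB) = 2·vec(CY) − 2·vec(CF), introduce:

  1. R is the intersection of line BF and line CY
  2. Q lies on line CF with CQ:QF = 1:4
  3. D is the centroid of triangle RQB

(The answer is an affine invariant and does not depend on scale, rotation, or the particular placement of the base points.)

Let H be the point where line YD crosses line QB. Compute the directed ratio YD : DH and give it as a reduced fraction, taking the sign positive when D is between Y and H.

Choose coordinates C = (0, 0), Y = (1, 0), F = (0, 1), B = (2, -2).
1. R is the intersection of line BF and line CY ⇒ R = (2/3, 0)
2. Q lies on line CF with CQ:QF = 1:4 ⇒ Q = (0, 1/5)
3. D is the centroid of triangle RQB ⇒ D = (8/9, -3/5)
line YD meets QB at H = (56/65, -243/325)
D = Y + t·(H−Y) with t = 65/81, so YD:DH = 65/81:16/81

YD:DH = 65/16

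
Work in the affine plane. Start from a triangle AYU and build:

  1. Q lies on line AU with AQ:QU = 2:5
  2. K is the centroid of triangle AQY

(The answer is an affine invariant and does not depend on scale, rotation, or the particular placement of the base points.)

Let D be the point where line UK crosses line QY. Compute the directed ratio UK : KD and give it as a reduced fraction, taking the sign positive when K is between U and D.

UK:KD = -17/2

Choose coordinates A = (0, 0), Y = (1, 0), U = (0, 1).
1. Q lies on line AU with AQ:QU = 2:5 ⇒ Q = (0, 2/7)
2. K is the centroid of triangle AQY ⇒ K = (1/3, 2/21)
line UK meets QY at D = (5/17, 24/119)
K = U + t·(D−U) with t = 17/15, so UK:KD = 17/15:-2/15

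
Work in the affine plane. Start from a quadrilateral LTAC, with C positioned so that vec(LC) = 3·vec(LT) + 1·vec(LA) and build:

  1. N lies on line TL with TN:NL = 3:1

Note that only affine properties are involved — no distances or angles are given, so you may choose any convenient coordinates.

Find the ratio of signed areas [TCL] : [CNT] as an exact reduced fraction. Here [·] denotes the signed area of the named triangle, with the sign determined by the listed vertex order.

[TCL]:[CNT] = 4/3

Work in coordinates with L = (0, 0), T = (1, 0), A = (0, 1), C = (3, 1).
1. N lies on line TL with TN:NL = 3:1 ⇒ N = (1/4, 0)
2·[TCL] = 1, 2·[CNT] = 3/4
[TCL]:[CNT] = 1:3/4 = 4/3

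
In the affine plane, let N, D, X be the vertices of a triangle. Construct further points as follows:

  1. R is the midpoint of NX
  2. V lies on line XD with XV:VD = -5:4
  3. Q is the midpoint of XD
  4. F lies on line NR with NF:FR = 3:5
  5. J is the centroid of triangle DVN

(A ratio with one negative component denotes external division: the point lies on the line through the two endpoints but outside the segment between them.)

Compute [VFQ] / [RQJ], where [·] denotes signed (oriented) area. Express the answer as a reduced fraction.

Work in coordinates with N = (0, 0), D = (1, 0), X = (0, 1).
1. R is the midpoint of NX ⇒ R = (0, 1/2)
2. V lies on line XD with XV:VD = -5:4 ⇒ V = (5, -4)
3. Q is the midpoint of XD ⇒ Q = (1/2, 1/2)
4. F lies on line NR with NF:FR = 3:5 ⇒ F = (0, 3/16)
5. J is the centroid of triangle DVN ⇒ J = (2, -4/3)
2·[VFQ] = -117/32, 2·[RQJ] = -11/12
[VFQ]:[RQJ] = -117/32:-11/12 = 351/88

[VFQ]:[RQJ] = 351/88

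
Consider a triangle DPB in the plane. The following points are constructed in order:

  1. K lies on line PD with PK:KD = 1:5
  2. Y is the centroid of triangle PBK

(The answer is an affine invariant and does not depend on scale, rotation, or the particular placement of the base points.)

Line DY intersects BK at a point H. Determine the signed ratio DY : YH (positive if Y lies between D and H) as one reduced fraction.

DY:YH = -16

Assign D = (0, 0), P = (1, 0), B = (0, 1) — the answer is frame-independent, so this choice is without loss of generality.
1. K lies on line PD with PK:KD = 1:5 ⇒ K = (5/6, 0)
2. Y is the centroid of triangle PBK ⇒ Y = (11/18, 1/3)
line DY meets BK at H = (55/96, 5/16)
Y = D + t·(H−D) with t = 16/15, so DY:YH = 16/15:-1/15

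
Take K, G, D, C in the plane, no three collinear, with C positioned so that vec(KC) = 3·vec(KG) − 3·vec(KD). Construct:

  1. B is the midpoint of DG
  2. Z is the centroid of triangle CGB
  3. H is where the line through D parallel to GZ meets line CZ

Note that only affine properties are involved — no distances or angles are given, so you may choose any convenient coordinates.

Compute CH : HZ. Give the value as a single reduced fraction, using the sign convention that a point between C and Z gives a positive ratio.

CH:HZ = -3/2

Set K = (0, 0), G = (1, 0), D = (0, 1), C = (3, -3); any affine frame gives the same invariant.
1. B is the midpoint of DG ⇒ B = (1/2, 1/2)
2. Z is the centroid of triangle CGB ⇒ Z = (3/2, -5/6)
3. H is where the line through D parallel to GZ meets line CZ ⇒ H = (-3/2, 7/2)
H = C + t·(Z−C) with t = 3, so CH:HZ = t:(1−t) = 3:-2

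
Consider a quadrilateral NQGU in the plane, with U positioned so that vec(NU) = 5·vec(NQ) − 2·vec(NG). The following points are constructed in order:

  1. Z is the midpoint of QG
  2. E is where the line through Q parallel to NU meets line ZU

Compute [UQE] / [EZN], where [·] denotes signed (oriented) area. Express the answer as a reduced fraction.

Choose coordinates N = (0, 0), Q = (1, 0), G = (0, 1), U = (5, -2).
1. Z is the midpoint of QG ⇒ Z = (1/2, 1/2)
2. E is where the line through Q parallel to NU meets line ZU ⇒ E = (17/7, -4/7)
2·[UQE] = -4/7, 2·[EZN] = 3/2
[UQE]:[EZN] = -4/7:3/2 = -8/21

[UQE]:[EZN] = -8/21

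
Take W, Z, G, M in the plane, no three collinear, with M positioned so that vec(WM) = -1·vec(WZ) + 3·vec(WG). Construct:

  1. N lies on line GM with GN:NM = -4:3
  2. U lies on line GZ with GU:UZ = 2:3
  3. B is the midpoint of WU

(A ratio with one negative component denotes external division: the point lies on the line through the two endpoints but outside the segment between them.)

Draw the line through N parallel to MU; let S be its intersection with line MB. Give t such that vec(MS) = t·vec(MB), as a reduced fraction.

Work in coordinates with W = (0, 0), Z = (1, 0), G = (0, 1), M = (-1, 3).
1. N lies on line GM with GN:NM = -4:3 ⇒ N = (-4, 9)
2. U lies on line GZ with GU:UZ = 2:3 ⇒ U = (2/5, 3/5)
3. B is the midpoint of WU ⇒ B = (1/5, 3/10)
through N parallel to MU: direction (7/5, -12/5); meets MB at S = (-13/5, 33/5)
S = M + t·(B−M) with t = -4/3

t = -4/3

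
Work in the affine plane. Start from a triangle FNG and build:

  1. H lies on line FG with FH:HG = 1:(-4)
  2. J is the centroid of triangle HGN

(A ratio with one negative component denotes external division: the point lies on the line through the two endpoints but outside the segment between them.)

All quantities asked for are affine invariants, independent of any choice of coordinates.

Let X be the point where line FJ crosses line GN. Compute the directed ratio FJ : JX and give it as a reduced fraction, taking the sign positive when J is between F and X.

Set F = (0, 0), N = (1, 0), G = (0, 1); any affine frame gives the same invariant.
1. H lies on line FG with FH:HG = 1:(-4) ⇒ H = (0, -1/3)
2. J is the centroid of triangle HGN ⇒ J = (1/3, 2/9)
line FJ meets GN at X = (3/5, 2/5)
J = F + t·(X−F) with t = 5/9, so FJ:JX = 5/9:4/9

FJ:JX = 5/4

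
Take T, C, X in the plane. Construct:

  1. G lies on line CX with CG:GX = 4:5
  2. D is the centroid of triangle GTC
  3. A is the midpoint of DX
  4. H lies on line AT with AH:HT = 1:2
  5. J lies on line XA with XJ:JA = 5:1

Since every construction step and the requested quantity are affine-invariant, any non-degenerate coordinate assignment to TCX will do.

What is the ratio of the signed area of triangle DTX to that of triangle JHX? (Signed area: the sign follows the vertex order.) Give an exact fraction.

Choose coordinates T = (0, 0), C = (1, 0), X = (0, 1).
1. G lies on line CX with CG:GX = 4:5 ⇒ G = (5/9, 4/9)
2. D is the centroid of triangle GTC ⇒ D = (14/27, 4/27)
3. A is the midpoint of DX ⇒ A = (7/27, 31/54)
4. H lies on line AT with AH:HT = 1:2 ⇒ H = (14/81, 31/81)
5. J lies on line XA with XJ:JA = 5:1 ⇒ J = (35/162, 209/324)
2·[DTX] = -14/27, 2·[JHX] = -35/486
[DTX]:[JHX] = -14/27:-35/486 = 36/5

[DTX]:[JHX] = 36/5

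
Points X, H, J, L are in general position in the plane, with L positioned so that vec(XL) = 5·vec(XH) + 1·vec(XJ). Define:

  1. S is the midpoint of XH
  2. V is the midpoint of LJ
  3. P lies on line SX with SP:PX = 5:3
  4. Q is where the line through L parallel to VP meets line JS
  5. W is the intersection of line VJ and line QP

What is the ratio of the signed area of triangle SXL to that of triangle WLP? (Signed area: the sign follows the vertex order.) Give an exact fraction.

[SXL]:[WLP] = 7/80

Set X = (0, 0), H = (1, 0), J = (0, 1), L = (5, 1); any affine frame gives the same invariant.
1. S is the midpoint of XH ⇒ S = (1/2, 0)
2. V is the midpoint of LJ ⇒ V = (5/2, 1)
3. P lies on line SX with SP:PX = 5:3 ⇒ P = (3/16, 0)
4. Q is where the line through L parallel to VP meets line JS ⇒ Q = (8/9, -7/9)
5. W is the intersection of line VJ and line QP ⇒ W = (-5/7, 1)
2·[SXL] = -1/2, 2·[WLP] = -40/7
[SXL]:[WLP] = -1/2:-40/7 = 7/80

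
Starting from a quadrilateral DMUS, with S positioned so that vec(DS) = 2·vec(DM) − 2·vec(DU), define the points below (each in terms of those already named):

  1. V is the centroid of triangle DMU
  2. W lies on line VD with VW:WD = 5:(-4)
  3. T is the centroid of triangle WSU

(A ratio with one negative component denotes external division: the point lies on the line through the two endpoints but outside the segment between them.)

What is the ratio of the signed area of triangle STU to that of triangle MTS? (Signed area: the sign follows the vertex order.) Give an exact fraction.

[STU]:[MTS] = -26/21

Set D = (0, 0), M = (1, 0), U = (0, 1), S = (2, -2); any affine frame gives the same invariant.
1. V is the centroid of triangle DMU ⇒ V = (1/3, 1/3)
2. W lies on line VD with VW:WD = 5:(-4) ⇒ W = (-4/3, -4/3)
3. T is the centroid of triangle WSU ⇒ T = (2/9, -7/9)
2·[STU] = -26/9, 2·[MTS] = 7/3
[STU]:[MTS] = -26/9:7/3 = -26/21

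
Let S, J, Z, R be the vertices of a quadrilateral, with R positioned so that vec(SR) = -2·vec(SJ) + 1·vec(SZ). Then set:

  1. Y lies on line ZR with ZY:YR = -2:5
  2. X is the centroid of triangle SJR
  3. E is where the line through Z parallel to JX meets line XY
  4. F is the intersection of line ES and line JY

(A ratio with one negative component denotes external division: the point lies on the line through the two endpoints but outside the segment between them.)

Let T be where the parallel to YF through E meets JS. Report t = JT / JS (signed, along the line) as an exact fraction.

Assign S = (0, 0), J = (1, 0), Z = (0, 1), R = (-2, 1) — the answer is frame-independent, so this choice is without loss of generality.
1. Y lies on line ZR with ZY:YR = -2:5 ⇒ Y = (4/3, 1)
2. X is the centroid of triangle SJR ⇒ X = (-1/3, 1/3)
3. E is where the line through Z parallel to JX meets line XY ⇒ E = (32/39, 31/39)
4. F is the intersection of line ES and line JY ⇒ F = (96/65, 93/65)
through E parallel to YF: direction (28/195, 28/65); meets JS at T = (5/9, 0)
T = J + t·(S−J) with t = 4/9

t = 4/9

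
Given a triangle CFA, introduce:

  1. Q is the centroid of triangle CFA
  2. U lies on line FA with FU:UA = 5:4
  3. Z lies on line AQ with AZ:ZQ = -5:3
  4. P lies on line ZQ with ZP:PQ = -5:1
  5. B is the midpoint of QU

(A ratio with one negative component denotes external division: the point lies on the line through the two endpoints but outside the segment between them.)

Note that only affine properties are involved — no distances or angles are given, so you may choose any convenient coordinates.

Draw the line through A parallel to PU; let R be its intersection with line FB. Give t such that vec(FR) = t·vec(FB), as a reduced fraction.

t = 45/19

Set C = (0, 0), F = (1, 0), A = (0, 1); any affine frame gives the same invariant.
1. Q is the centroid of triangle CFA ⇒ Q = (1/3, 1/3)
2. U lies on line FA with FU:UA = 5:4 ⇒ U = (4/9, 5/9)
3. Z lies on line AQ with AZ:ZQ = -5:3 ⇒ Z = (5/6, -2/3)
4. P lies on line ZQ with ZP:PQ = -5:1 ⇒ P = (5/24, 7/12)
5. B is the midpoint of QU ⇒ B = (7/18, 4/9)
through A parallel to PU: direction (17/72, -1/36); meets FB at R = (-17/38, 20/19)
R = F + t·(B−F) with t = 45/19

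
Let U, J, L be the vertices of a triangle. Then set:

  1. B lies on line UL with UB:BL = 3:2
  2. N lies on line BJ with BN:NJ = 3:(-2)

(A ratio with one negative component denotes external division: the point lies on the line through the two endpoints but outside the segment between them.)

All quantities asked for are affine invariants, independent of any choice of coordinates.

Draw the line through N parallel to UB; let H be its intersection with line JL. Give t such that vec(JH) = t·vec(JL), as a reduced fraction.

Set U = (0, 0), J = (1, 0), L = (0, 1); any affine frame gives the same invariant.
1. B lies on line UL with UB:BL = 3:2 ⇒ B = (0, 3/5)
2. N lies on line BJ with BN:NJ = 3:(-2) ⇒ N = (3, -6/5)
through N parallel to UB: direction (0, 3/5); meets JL at H = (3, -2)
H = J + t·(L−J) with t = -2

t = -2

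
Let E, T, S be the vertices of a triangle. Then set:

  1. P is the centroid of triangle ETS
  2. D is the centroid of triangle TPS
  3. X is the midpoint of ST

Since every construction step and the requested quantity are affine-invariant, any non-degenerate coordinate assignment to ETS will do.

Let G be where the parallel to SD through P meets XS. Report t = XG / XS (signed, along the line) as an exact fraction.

t = 3

Work in coordinates with E = (0, 0), T = (1, 0), S = (0, 1).
1. P is the centroid of triangle ETS ⇒ P = (1/3, 1/3)
2. D is the centroid of triangle TPS ⇒ D = (4/9, 4/9)
3. X is the midpoint of ST ⇒ X = (1/2, 1/2)
through P parallel to SD: direction (4/9, -5/9); meets XS at G = (-1, 2)
G = X + t·(S−X) with t = 3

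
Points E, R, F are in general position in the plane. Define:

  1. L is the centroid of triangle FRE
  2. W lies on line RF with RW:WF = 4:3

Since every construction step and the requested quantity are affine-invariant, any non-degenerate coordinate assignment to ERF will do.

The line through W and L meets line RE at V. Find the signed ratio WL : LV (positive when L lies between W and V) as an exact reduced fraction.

WL:LV = 5/7

Choose coordinates E = (0, 0), R = (1, 0), F = (0, 1).
1. L is the centroid of triangle FRE ⇒ L = (1/3, 1/3)
2. W lies on line RF with RW:WF = 4:3 ⇒ W = (3/7, 4/7)
line WL meets RE at V = (1/5, 0)
L = W + t·(V−W) with t = 5/12, so WL:LV = 5/12:7/12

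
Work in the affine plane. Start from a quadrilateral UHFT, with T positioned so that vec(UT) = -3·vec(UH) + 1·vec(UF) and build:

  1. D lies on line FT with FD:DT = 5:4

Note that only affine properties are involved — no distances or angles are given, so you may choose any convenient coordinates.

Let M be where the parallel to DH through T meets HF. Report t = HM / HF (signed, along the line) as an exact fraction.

Set U = (0, 0), H = (1, 0), F = (0, 1), T = (-3, 1); any affine frame gives the same invariant.
1. D lies on line FT with FD:DT = 5:4 ⇒ D = (-5/3, 1)
through T parallel to DH: direction (8/3, -1); meets HF at M = (9/5, -4/5)
M = H + t·(F−H) with t = -4/5

t = -4/5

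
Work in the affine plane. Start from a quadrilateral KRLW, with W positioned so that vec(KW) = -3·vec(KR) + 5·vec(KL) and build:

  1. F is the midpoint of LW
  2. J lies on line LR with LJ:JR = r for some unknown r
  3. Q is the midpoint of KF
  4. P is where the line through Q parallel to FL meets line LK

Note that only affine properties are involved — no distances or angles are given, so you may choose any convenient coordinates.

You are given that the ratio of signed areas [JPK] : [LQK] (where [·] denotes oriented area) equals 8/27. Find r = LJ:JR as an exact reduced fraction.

r = 4/5

Assign K = (0, 0), R = (1, 0), L = (0, 1), W = (-3, 5) — the answer is frame-independent, so this choice is without loss of generality.
1. F is the midpoint of LW ⇒ F = (-3/2, 3)
2. With LJ:JR = r, write λ = r/(r+1) so J = L + λ·(R−L); J is affine-linear in λ
3. Q is the midpoint of KF ⇒ Q = (-3/4, 3/2)
4. P is where the line through Q parallel to FL meets line LK ⇒ P = (0, 1/2)
Every point depending on J is an affine combination of J and λ-independent points, so each such coordinate is linear in λ; the λ² term in each signed area is a multiple of (R−L)×(R−L) = 0, so 2·[JPK] and 2·[LQK] are each linear in λ. Evaluating at λ=0 and λ=1:
  2·[JPK] = 1/2·λ,   2·[LQK] = 3/4
So [JPK]:[LQK] = (1/2·λ) / (3/4). Setting this equal to 8/27:
  1/2·λ = 8/27·(3/4)  ⇒  λ = 4/9
Then r = λ/(1−λ) = (4/9)/(5/9) = 4/5. Check: with r = 4/5, J = (4/9, 5/9) and [JPK]:[LQK] = 8/27 as required.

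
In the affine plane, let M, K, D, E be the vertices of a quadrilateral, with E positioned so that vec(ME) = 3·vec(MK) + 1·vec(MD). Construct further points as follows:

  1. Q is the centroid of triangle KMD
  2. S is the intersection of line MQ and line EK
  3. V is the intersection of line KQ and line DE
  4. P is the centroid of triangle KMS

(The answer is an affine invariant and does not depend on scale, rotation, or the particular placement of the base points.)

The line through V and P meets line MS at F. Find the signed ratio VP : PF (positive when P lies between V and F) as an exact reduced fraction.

VP:PF = -7

Set M = (0, 0), K = (1, 0), D = (0, 1), E = (3, 1); any affine frame gives the same invariant.
1. Q is the centroid of triangle KMD ⇒ Q = (1/3, 1/3)
2. S is the intersection of line MQ and line EK ⇒ S = (-1, -1)
3. V is the intersection of line KQ and line DE ⇒ V = (-1, 1)
4. P is the centroid of triangle KMS ⇒ P = (0, -1/3)
line VP meets MS at F = (-1/7, -1/7)
P = V + t·(F−V) with t = 7/6, so VP:PF = 7/6:-1/6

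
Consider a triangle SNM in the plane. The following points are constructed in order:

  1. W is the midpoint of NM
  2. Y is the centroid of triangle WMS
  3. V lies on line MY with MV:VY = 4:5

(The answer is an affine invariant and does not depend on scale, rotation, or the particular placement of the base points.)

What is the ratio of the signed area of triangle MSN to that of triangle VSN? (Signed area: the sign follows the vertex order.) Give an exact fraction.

Set S = (0, 0), N = (1, 0), M = (0, 1); any affine frame gives the same invariant.
1. W is the midpoint of NM ⇒ W = (1/2, 1/2)
2. Y is the centroid of triangle WMS ⇒ Y = (1/6, 1/2)
3. V lies on line MY with MV:VY = 4:5 ⇒ V = (2/27, 7/9)
2·[MSN] = 1, 2·[VSN] = 7/9
[MSN]:[VSN] = 1:7/9 = 9/7

[MSN]:[VSN] = 9/7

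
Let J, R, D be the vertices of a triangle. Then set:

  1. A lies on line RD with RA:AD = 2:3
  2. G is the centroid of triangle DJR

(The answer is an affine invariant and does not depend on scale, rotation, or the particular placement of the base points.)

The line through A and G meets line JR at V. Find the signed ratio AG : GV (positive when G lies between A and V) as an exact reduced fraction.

AG:GV = 1/5

Assign J = (0, 0), R = (1, 0), D = (0, 1) — the answer is frame-independent, so this choice is without loss of generality.
1. A lies on line RD with RA:AD = 2:3 ⇒ A = (3/5, 2/5)
2. G is the centroid of triangle DJR ⇒ G = (1/3, 1/3)
line AG meets JR at V = (-1, 0)
G = A + t·(V−A) with t = 1/6, so AG:GV = 1/6:5/6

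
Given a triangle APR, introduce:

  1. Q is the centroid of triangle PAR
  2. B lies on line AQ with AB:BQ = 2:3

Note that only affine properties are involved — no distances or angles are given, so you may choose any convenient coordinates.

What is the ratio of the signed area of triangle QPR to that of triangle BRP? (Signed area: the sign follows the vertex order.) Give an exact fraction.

[QPR]:[BRP] = -5/11

Work in coordinates with A = (0, 0), P = (1, 0), R = (0, 1).
1. Q is the centroid of triangle PAR ⇒ Q = (1/3, 1/3)
2. B lies on line AQ with AB:BQ = 2:3 ⇒ B = (2/15, 2/15)
2·[QPR] = 1/3, 2·[BRP] = -11/15
[QPR]:[BRP] = 1/3:-11/15 = -5/11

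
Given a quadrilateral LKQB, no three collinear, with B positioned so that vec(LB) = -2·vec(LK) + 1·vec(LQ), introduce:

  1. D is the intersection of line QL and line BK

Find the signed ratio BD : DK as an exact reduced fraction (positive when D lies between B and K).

BD:DK = 2

Set L = (0, 0), K = (1, 0), Q = (0, 1), B = (-2, 1); any affine frame gives the same invariant.
1. D is the intersection of line QL and line BK ⇒ D = (0, 1/3)
D = B + t·(K−B) with t = 2/3, so BD:DK = t:(1−t) = 2/3:1/3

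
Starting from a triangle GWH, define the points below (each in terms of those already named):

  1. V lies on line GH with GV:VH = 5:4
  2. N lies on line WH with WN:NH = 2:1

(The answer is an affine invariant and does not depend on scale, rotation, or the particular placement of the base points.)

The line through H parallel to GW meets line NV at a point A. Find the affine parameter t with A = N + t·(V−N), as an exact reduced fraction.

Work in coordinates with G = (0, 0), W = (1, 0), H = (0, 1).
1. V lies on line GH with GV:VH = 5:4 ⇒ V = (0, 5/9)
2. N lies on line WH with WN:NH = 2:1 ⇒ N = (1/3, 2/3)
through H parallel to GW: direction (1, 0); meets NV at A = (4/3, 1)
A = N + t·(V−N) with t = -3

t = -3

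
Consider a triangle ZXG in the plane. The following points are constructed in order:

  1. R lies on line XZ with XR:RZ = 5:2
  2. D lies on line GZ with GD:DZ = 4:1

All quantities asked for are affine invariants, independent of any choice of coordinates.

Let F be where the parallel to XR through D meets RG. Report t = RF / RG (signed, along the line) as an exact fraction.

Work in coordinates with Z = (0, 0), X = (1, 0), G = (0, 1).
1. R lies on line XZ with XR:RZ = 5:2 ⇒ R = (2/7, 0)
2. D lies on line GZ with GD:DZ = 4:1 ⇒ D = (0, 1/5)
through D parallel to XR: direction (-5/7, 0); meets RG at F = (8/35, 1/5)
F = R + t·(G−R) with t = 1/5

t = 1/5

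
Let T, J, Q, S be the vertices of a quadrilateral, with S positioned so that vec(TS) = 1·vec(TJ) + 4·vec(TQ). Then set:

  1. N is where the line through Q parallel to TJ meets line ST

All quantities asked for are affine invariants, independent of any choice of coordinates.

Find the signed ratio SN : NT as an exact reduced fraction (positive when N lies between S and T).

Set T = (0, 0), J = (1, 0), Q = (0, 1), S = (1, 4); any affine frame gives the same invariant.
1. N is where the line through Q parallel to TJ meets line ST ⇒ N = (1/4, 1)
N = S + t·(T−S) with t = 3/4, so SN:NT = t:(1−t) = 3/4:1/4

SN:NT = 3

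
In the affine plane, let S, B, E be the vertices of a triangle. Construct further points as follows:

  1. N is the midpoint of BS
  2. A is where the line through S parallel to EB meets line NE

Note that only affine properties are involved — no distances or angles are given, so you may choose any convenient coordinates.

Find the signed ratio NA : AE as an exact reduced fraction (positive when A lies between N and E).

NA:AE = -1/2

Set S = (0, 0), B = (1, 0), E = (0, 1); any affine frame gives the same invariant.
1. N is the midpoint of BS ⇒ N = (1/2, 0)
2. A is where the line through S parallel to EB meets line NE ⇒ A = (1, -1)
A = N + t·(E−N) with t = -1, so NA:AE = t:(1−t) = -1:2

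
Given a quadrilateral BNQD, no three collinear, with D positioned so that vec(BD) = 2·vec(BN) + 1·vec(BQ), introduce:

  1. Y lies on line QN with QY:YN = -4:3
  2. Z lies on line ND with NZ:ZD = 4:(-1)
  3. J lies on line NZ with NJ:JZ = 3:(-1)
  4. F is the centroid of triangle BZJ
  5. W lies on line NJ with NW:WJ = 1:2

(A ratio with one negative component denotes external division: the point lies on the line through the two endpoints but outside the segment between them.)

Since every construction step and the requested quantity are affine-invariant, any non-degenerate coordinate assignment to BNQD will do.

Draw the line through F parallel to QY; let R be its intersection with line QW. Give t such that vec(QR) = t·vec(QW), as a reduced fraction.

Work in coordinates with B = (0, 0), N = (1, 0), Q = (0, 1), D = (2, 1).
1. Y lies on line QN with QY:YN = -4:3 ⇒ Y = (4, -3)
2. Z lies on line ND with NZ:ZD = 4:(-1) ⇒ Z = (7/3, 4/3)
3. J lies on line NZ with NJ:JZ = 3:(-1) ⇒ J = (3, 2)
4. F is the centroid of triangle BZJ ⇒ F = (16/9, 10/9)
5. W lies on line NJ with NW:WJ = 1:2 ⇒ W = (5/3, 2/3)
through F parallel to QY: direction (4, -4); meets QW at R = (85/36, 19/36)
R = Q + t·(W−Q) with t = 17/12

t = 17/12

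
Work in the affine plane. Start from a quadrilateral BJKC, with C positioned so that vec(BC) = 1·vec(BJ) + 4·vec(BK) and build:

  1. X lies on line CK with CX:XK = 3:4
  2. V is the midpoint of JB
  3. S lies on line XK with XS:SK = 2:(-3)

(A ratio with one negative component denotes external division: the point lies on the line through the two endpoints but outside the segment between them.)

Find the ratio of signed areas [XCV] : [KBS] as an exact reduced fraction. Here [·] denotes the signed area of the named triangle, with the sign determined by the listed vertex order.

[XCV]:[KBS] = -5/8

Choose coordinates B = (0, 0), J = (1, 0), K = (0, 1), C = (1, 4).
1. X lies on line CK with CX:XK = 3:4 ⇒ X = (4/7, 19/7)
2. V is the midpoint of JB ⇒ V = (1/2, 0)
3. S lies on line XK with XS:SK = 2:(-3) ⇒ S = (12/7, 43/7)
2·[XCV] = -15/14, 2·[KBS] = 12/7
[XCV]:[KBS] = -15/14:12/7 = -5/8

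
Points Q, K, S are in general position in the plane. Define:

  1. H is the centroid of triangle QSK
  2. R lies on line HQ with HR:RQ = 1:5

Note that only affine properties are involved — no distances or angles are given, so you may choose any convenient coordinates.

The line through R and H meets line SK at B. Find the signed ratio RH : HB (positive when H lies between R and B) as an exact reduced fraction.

RH:HB = 1/3

Set Q = (0, 0), K = (1, 0), S = (0, 1); any affine frame gives the same invariant.
1. H is the centroid of triangle QSK ⇒ H = (1/3, 1/3)
2. R lies on line HQ with HR:RQ = 1:5 ⇒ R = (5/18, 5/18)
line RH meets SK at B = (1/2, 1/2)
H = R + t·(B−R) with t = 1/4, so RH:HB = 1/4:3/4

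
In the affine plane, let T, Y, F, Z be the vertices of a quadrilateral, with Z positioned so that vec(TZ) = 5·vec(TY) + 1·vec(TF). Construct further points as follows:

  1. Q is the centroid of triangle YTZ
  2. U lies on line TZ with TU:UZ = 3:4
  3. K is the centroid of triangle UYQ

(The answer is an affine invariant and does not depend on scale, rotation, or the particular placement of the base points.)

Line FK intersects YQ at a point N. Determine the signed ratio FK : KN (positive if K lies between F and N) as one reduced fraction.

Assign T = (0, 0), Y = (1, 0), F = (0, 1), Z = (5, 1) — the answer is frame-independent, so this choice is without loss of generality.
1. Q is the centroid of triangle YTZ ⇒ Q = (2, 1/3)
2. U lies on line TZ with TU:UZ = 3:4 ⇒ U = (15/7, 3/7)
3. K is the centroid of triangle UYQ ⇒ K = (12/7, 16/63)
line FK meets YQ at N = (144/83, 61/249)
K = F + t·(N−F) with t = 83/84, so FK:KN = 83/84:1/84

FK:KN = 83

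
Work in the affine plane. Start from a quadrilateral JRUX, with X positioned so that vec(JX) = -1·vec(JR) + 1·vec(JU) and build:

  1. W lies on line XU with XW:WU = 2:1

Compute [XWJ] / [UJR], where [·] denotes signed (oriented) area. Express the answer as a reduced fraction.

Assign J = (0, 0), R = (1, 0), U = (0, 1), X = (-1, 1) — the answer is frame-independent, so this choice is without loss of generality.
1. W lies on line XU with XW:WU = 2:1 ⇒ W = (-1/3, 1)
2·[XWJ] = -2/3, 2·[UJR] = 1
[XWJ]:[UJR] = -2/3:1 = -2/3

[XWJ]:[UJR] = -2/3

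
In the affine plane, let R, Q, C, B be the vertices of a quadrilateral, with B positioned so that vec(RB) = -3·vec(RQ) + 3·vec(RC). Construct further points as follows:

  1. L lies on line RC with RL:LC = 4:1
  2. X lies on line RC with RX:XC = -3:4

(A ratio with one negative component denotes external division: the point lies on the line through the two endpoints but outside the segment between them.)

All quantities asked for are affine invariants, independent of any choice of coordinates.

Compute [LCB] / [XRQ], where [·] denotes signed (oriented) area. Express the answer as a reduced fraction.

[LCB]:[XRQ] = -1/5

Choose coordinates R = (0, 0), Q = (1, 0), C = (0, 1), B = (-3, 3).
1. L lies on line RC with RL:LC = 4:1 ⇒ L = (0, 4/5)
2. X lies on line RC with RX:XC = -3:4 ⇒ X = (0, -3)
2·[LCB] = 3/5, 2·[XRQ] = -3
[LCB]:[XRQ] = 3/5:-3 = -1/5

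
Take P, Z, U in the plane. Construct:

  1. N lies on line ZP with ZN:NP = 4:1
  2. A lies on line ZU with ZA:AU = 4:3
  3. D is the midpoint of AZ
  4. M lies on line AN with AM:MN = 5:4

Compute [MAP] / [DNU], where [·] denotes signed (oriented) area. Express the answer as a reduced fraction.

Work in coordinates with P = (0, 0), Z = (1, 0), U = (0, 1).
1. N lies on line ZP with ZN:NP = 4:1 ⇒ N = (1/5, 0)
2. A lies on line ZU with ZA:AU = 4:3 ⇒ A = (3/7, 4/7)
3. D is the midpoint of AZ ⇒ D = (5/7, 2/7)
4. M lies on line AN with AM:MN = 5:4 ⇒ M = (19/63, 16/63)
2·[MAP] = 4/63, 2·[DNU] = -4/7
[MAP]:[DNU] = 4/63:-4/7 = -1/9

[MAP]:[DNU] = -1/9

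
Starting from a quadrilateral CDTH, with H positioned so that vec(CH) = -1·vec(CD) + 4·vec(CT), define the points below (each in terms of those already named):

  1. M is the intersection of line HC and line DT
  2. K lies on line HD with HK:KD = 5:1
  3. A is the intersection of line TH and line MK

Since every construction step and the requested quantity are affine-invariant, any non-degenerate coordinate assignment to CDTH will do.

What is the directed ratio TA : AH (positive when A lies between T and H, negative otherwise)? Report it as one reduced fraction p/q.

Set C = (0, 0), D = (1, 0), T = (0, 1), H = (-1, 4); any affine frame gives the same invariant.
1. M is the intersection of line HC and line DT ⇒ M = (-1/3, 4/3)
2. K lies on line HD with HK:KD = 5:1 ⇒ K = (2/3, 2/3)
3. A is the intersection of line TH and line MK ⇒ A = (-1/21, 8/7)
A = T + t·(H−T) with t = 1/21, so TA:AH = t:(1−t) = 1/21:20/21

TA:AH = 1/20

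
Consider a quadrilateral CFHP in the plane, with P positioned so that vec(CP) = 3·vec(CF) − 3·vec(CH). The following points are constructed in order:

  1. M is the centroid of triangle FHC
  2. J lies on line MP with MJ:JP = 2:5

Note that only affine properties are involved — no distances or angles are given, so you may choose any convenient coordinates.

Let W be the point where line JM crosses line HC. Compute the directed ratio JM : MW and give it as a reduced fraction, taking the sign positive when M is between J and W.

JM:MW = 16/7

Work in coordinates with C = (0, 0), F = (1, 0), H = (0, 1), P = (3, -3).
1. M is the centroid of triangle FHC ⇒ M = (1/3, 1/3)
2. J lies on line MP with MJ:JP = 2:5 ⇒ J = (23/21, -13/21)
line JM meets HC at W = (0, 3/4)
M = J + t·(W−J) with t = 16/23, so JM:MW = 16/23:7/23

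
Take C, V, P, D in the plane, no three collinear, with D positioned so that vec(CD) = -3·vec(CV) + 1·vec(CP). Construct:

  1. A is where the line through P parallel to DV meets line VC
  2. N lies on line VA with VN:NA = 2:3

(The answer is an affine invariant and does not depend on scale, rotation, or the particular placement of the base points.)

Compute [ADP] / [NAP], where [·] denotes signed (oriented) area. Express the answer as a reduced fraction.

Set C = (0, 0), V = (1, 0), P = (0, 1), D = (-3, 1); any affine frame gives the same invariant.
1. A is where the line through P parallel to DV meets line VC ⇒ A = (4, 0)
2. N lies on line VA with VN:NA = 2:3 ⇒ N = (11/5, 0)
2·[ADP] = -3, 2·[NAP] = 9/5
[ADP]:[NAP] = -3:9/5 = -5/3

[ADP]:[NAP] = -5/3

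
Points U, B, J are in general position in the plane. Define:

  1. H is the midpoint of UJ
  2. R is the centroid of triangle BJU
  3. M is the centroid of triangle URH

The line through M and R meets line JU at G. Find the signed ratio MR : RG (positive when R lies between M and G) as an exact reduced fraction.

Set U = (0, 0), B = (1, 0), J = (0, 1); any affine frame gives the same invariant.
1. H is the midpoint of UJ ⇒ H = (0, 1/2)
2. R is the centroid of triangle BJU ⇒ R = (1/3, 1/3)
3. M is the centroid of triangle URH ⇒ M = (1/9, 5/18)
line MR meets JU at G = (0, 1/4)
R = M + t·(G−M) with t = -2, so MR:RG = -2:3

MR:RG = -2/3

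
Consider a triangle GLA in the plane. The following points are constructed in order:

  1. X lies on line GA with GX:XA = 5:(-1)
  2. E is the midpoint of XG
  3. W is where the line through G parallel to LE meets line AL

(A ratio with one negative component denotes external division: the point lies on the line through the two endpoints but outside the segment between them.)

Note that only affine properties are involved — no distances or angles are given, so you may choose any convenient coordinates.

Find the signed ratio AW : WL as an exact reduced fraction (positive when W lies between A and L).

Work in coordinates with G = (0, 0), L = (1, 0), A = (0, 1).
1. X lies on line GA with GX:XA = 5:(-1) ⇒ X = (0, 5/4)
2. E is the midpoint of XG ⇒ E = (0, 5/8)
3. W is where the line through G parallel to LE meets line AL ⇒ W = (8/3, -5/3)
W = A + t·(L−A) with t = 8/3, so AW:WL = t:(1−t) = 8/3:-5/3

AW:WL = -8/5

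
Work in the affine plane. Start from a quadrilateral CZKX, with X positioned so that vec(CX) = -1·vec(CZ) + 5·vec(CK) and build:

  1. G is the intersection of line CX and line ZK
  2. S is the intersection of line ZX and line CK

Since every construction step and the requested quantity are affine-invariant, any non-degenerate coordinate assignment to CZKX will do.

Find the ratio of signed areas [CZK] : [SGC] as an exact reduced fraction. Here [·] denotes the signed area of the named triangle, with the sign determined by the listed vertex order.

[CZK]:[SGC] = 8/5

Set C = (0, 0), Z = (1, 0), K = (0, 1), X = (-1, 5); any affine frame gives the same invariant.
1. G is the intersection of line CX and line ZK ⇒ G = (-1/4, 5/4)
2. S is the intersection of line ZX and line CK ⇒ S = (0, 5/2)
2·[CZK] = 1, 2·[SGC] = 5/8
[CZK]:[SGC] = 1:5/8 = 8/5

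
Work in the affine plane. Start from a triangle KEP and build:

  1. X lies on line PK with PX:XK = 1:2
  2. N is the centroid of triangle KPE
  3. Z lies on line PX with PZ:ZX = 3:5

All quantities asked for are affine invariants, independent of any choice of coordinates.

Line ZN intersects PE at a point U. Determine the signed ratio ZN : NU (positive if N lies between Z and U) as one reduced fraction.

ZN:NU = -5/8

Choose coordinates K = (0, 0), E = (1, 0), P = (0, 1).
1. X lies on line PK with PX:XK = 1:2 ⇒ X = (0, 2/3)
2. N is the centroid of triangle KPE ⇒ N = (1/3, 1/3)
3. Z lies on line PX with PZ:ZX = 3:5 ⇒ Z = (0, 7/8)
line ZN meets PE at U = (-1/5, 6/5)
N = Z + t·(U−Z) with t = -5/3, so ZN:NU = -5/3:8/3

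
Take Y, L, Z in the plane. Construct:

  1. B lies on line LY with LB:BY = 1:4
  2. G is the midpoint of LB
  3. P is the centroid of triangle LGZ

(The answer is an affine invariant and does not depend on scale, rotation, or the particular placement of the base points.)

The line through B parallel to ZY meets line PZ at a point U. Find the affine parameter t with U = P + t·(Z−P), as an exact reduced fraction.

t = -5/19

Choose coordinates Y = (0, 0), L = (1, 0), Z = (0, 1).
1. B lies on line LY with LB:BY = 1:4 ⇒ B = (4/5, 0)
2. G is the midpoint of LB ⇒ G = (9/10, 0)
3. P is the centroid of triangle LGZ ⇒ P = (19/30, 1/3)
through B parallel to ZY: direction (0, -1); meets PZ at U = (4/5, 3/19)
U = P + t·(Z−P) with t = -5/19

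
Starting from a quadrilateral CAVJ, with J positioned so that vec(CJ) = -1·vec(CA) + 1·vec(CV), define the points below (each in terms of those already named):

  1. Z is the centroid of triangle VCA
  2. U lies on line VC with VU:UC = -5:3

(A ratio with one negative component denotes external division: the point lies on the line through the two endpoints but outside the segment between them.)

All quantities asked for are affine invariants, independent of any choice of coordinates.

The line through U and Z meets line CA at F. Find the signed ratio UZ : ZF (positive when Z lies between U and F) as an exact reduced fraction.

Set C = (0, 0), A = (1, 0), V = (0, 1), J = (-1, 1); any affine frame gives the same invariant.
1. Z is the centroid of triangle VCA ⇒ Z = (1/3, 1/3)
2. U lies on line VC with VU:UC = -5:3 ⇒ U = (0, -3/2)
line UZ meets CA at F = (3/11, 0)
Z = U + t·(F−U) with t = 11/9, so UZ:ZF = 11/9:-2/9

UZ:ZF = -11/2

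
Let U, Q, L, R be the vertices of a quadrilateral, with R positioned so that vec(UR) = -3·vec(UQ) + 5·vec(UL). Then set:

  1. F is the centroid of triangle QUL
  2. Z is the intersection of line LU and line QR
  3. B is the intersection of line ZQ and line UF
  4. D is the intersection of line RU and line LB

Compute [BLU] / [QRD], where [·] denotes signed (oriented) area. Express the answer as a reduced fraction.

[BLU]:[QRD] = 13/72

Set U = (0, 0), Q = (1, 0), L = (0, 1), R = (-3, 5); any affine frame gives the same invariant.
1. F is the centroid of triangle QUL ⇒ F = (1/3, 1/3)
2. Z is the intersection of line LU and line QR ⇒ Z = (0, 5/4)
3. B is the intersection of line ZQ and line UF ⇒ B = (5/9, 5/9)
4. D is the intersection of line RU and line LB ⇒ D = (-15/13, 25/13)
2·[BLU] = 5/9, 2·[QRD] = 40/13
[BLU]:[QRD] = 5/9:40/13 = 13/72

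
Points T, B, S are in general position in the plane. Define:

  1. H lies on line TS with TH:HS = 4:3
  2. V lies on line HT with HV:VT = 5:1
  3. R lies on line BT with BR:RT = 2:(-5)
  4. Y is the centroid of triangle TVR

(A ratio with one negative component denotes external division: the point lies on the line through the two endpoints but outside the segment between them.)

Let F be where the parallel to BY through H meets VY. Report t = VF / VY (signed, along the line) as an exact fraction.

Set T = (0, 0), B = (1, 0), S = (0, 1); any affine frame gives the same invariant.
1. H lies on line TS with TH:HS = 4:3 ⇒ H = (0, 4/7)
2. V lies on line HT with HV:VT = 5:1 ⇒ V = (0, 2/21)
3. R lies on line BT with BR:RT = 2:(-5) ⇒ R = (5/3, 0)
4. Y is the centroid of triangle TVR ⇒ Y = (5/9, 2/63)
through H parallel to BY: direction (-4/9, 2/63); meets VY at F = (-100/9, 86/63)
F = V + t·(Y−V) with t = -20

t = -20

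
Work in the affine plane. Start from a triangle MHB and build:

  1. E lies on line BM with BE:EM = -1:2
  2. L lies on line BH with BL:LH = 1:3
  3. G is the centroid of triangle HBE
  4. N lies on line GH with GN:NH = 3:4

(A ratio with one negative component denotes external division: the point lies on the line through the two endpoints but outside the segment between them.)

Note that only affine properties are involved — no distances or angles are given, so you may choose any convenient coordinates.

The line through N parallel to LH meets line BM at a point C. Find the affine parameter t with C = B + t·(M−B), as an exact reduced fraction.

t = -4/21

Work in coordinates with M = (0, 0), H = (1, 0), B = (0, 1).
1. E lies on line BM with BE:EM = -1:2 ⇒ E = (0, 2)
2. L lies on line BH with BL:LH = 1:3 ⇒ L = (1/4, 3/4)
3. G is the centroid of triangle HBE ⇒ G = (1/3, 1)
4. N lies on line GH with GN:NH = 3:4 ⇒ N = (13/21, 4/7)
through N parallel to LH: direction (3/4, -3/4); meets BM at C = (0, 25/21)
C = B + t·(M−B) with t = -4/21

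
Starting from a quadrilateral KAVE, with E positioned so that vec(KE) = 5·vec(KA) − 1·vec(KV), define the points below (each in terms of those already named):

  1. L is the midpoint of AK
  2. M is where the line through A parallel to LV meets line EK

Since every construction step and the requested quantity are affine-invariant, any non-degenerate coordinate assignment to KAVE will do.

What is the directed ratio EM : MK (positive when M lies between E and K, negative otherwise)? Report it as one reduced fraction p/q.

EM:MK = 7/2

Set K = (0, 0), A = (1, 0), V = (0, 1), E = (5, -1); any affine frame gives the same invariant.
1. L is the midpoint of AK ⇒ L = (1/2, 0)
2. M is where the line through A parallel to LV meets line EK ⇒ M = (10/9, -2/9)
M = E + t·(K−E) with t = 7/9, so EM:MK = t:(1−t) = 7/9:2/9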